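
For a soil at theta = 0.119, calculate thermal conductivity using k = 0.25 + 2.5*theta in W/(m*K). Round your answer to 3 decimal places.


Step 1: k = 0.25 + 2.5 * theta
Step 2: k = 0.25 + 2.5 * 0.119
Step 3: k = 0.25 + 0.298
Step 4: k = 0.548 W/(m*K)

0.548


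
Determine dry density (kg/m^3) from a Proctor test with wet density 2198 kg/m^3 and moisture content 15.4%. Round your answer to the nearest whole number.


Step 1: Dry density = wet density / (1 + w/100)
Step 2: Dry density = 2198 / (1 + 15.4/100)
Step 3: Dry density = 2198 / 1.154
Step 4: Dry density = 1905 kg/m^3

1905


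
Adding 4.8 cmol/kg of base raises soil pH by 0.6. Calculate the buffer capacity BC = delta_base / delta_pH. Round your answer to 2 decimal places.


Step 1: BC = change in base / change in pH
Step 2: BC = 4.8 / 0.6
Step 3: BC = 8.0 cmol/(kg*pH unit)

8.0


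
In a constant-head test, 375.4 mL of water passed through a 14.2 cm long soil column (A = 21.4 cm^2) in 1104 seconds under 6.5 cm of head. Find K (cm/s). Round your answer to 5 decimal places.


Step 1: K = Q * L / (A * t * h)
Step 2: Numerator = 375.4 * 14.2 = 5330.68
Step 3: Denominator = 21.4 * 1104 * 6.5 = 153566.4
Step 4: K = 5330.68 / 153566.4 = 0.03471 cm/s

0.03471


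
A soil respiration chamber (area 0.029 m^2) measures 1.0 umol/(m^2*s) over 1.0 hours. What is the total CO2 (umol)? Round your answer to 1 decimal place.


Step 1: Convert time to seconds: 1.0 hr * 3600 = 3600.0 s
Step 2: Total = flux * area * time_s
Step 3: Total = 1.0 * 0.029 * 3600.0
Step 4: Total = 104.4 umol

104.4


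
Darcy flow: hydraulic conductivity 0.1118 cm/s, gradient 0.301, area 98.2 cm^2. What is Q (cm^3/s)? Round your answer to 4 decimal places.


Step 1: Apply Darcy's law: Q = K * i * A
Step 2: Q = 0.1118 * 0.301 * 98.2
Step 3: Q = 3.3046 cm^3/s

3.3046


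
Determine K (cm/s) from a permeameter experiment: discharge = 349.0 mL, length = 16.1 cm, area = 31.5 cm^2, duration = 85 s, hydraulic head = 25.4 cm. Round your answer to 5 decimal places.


Step 1: K = Q * L / (A * t * h)
Step 2: Numerator = 349.0 * 16.1 = 5618.9
Step 3: Denominator = 31.5 * 85 * 25.4 = 68008.5
Step 4: K = 5618.9 / 68008.5 = 0.08262 cm/s

0.08262


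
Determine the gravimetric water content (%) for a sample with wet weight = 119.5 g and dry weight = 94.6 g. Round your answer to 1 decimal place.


Step 1: Water mass = wet - dry = 119.5 - 94.6 = 24.9 g
Step 2: w = 100 * water mass / dry mass
Step 3: w = 100 * 24.9 / 94.6 = 26.3%

26.3


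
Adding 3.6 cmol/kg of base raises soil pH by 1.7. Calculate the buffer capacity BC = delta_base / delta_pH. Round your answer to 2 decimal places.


Step 1: BC = change in base / change in pH
Step 2: BC = 3.6 / 1.7
Step 3: BC = 2.12 cmol/(kg*pH unit)

2.12


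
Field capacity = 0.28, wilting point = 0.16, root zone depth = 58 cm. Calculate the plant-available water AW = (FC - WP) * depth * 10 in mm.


Step 1: Available water = (FC - WP) * depth * 10
Step 2: AW = (0.28 - 0.16) * 58 * 10
Step 3: AW = 0.12 * 58 * 10
Step 4: AW = 69.6 mm

69.6


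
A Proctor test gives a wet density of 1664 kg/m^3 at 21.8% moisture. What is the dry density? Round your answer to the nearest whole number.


Step 1: Dry density = wet density / (1 + w/100)
Step 2: Dry density = 1664 / (1 + 21.8/100)
Step 3: Dry density = 1664 / 1.218
Step 4: Dry density = 1366 kg/m^3

1366


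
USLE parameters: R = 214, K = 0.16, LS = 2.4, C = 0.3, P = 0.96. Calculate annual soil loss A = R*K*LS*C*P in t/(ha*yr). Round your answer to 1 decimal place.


Step 1: A = R * K * LS * C * P
Step 2: R * K = 214 * 0.16 = 34.24
Step 3: (R*K) * LS = 34.24 * 2.4 = 82.176
Step 4: * C * P = 82.176 * 0.3 * 0.96 = 23.7
Step 5: A = 23.7 t/(ha*yr)

23.7


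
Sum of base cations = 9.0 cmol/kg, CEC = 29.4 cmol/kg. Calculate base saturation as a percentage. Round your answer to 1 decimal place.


Step 1: BS = 100 * (sum of bases) / CEC
Step 2: BS = 100 * 9.0 / 29.4
Step 3: BS = 30.6%

30.6


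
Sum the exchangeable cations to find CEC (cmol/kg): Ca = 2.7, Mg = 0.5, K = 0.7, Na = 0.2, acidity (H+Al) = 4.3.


Step 1: CEC = Ca + Mg + K + Na + (H+Al)
Step 2: CEC = 2.7 + 0.5 + 0.7 + 0.2 + 4.3
Step 3: CEC = 8.4 cmol/kg

8.4


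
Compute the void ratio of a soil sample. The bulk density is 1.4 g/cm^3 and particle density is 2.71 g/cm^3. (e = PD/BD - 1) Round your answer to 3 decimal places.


Step 1: e = PD / BD - 1
Step 2: e = 2.71 / 1.4 - 1
Step 3: e = 1.93571 - 1
Step 4: e = 0.936

0.936


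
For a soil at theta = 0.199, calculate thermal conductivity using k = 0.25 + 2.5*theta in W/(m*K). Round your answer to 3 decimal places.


Step 1: k = 0.25 + 2.5 * theta
Step 2: k = 0.25 + 2.5 * 0.199
Step 3: k = 0.25 + 0.498
Step 4: k = 0.748 W/(m*K)

0.748


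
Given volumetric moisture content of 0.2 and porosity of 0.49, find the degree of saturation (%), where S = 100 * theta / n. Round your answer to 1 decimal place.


Step 1: S = 100 * theta_v / n
Step 2: S = 100 * 0.2 / 0.49
Step 3: S = 40.8%

40.8


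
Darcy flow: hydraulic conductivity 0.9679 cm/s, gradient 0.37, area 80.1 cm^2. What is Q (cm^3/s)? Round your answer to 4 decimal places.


Step 1: Apply Darcy's law: Q = K * i * A
Step 2: Q = 0.9679 * 0.37 * 80.1
Step 3: Q = 28.6857 cm^3/s

28.6857


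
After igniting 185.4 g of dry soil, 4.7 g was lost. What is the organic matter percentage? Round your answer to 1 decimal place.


Step 1: OM% = 100 * LOI / sample mass
Step 2: OM = 100 * 4.7 / 185.4
Step 3: OM = 2.5%

2.5


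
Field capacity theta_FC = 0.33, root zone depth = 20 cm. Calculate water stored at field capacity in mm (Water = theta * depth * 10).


Step 1: Water (mm) = theta_FC * depth (cm) * 10
Step 2: Water = 0.33 * 20 * 10
Step 3: Water = 66.0 mm

66.0


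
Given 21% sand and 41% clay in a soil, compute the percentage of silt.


Step 1: sand + silt + clay = 100%
Step 2: silt = 100 - sand - clay
Step 3: silt = 100 - 21 - 41
Step 4: silt = 38%

38


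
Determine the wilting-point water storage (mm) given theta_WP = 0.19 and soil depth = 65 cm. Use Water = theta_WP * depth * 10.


Step 1: Water (mm) = theta_WP * depth * 10
Step 2: Water = 0.19 * 65 * 10
Step 3: Water = 123.5 mm

123.5


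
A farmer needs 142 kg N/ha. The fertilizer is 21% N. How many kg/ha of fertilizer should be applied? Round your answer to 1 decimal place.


Step 1: Fertilizer rate = target N / (N content / 100)
Step 2: Rate = 142 / (21 / 100)
Step 3: Rate = 142 / 0.21
Step 4: Rate = 676.2 kg/ha

676.2


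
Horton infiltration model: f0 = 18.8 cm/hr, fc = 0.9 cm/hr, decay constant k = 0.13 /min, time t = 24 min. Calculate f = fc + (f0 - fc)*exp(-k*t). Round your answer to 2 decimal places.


Step 1: f = fc + (f0 - fc) * exp(-k * t)
Step 2: exp(-0.13 * 24) = 0.044157
Step 3: f = 0.9 + (18.8 - 0.9) * 0.044157
Step 4: f = 0.9 + 17.9 * 0.044157
Step 5: f = 1.69 cm/hr

1.69


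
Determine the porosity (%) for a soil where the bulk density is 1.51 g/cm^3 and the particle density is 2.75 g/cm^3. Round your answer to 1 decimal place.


Step 1: Formula: n = 100 * (1 - BD / PD)
Step 2: n = 100 * (1 - 1.51 / 2.75)
Step 3: n = 100 * (1 - 0.54909)
Step 4: n = 45.1%

45.1


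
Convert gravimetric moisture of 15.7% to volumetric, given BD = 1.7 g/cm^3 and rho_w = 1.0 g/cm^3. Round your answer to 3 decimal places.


Step 1: theta = (w / 100) * BD / rho_w
Step 2: theta = (15.7 / 100) * 1.7 / 1.0
Step 3: theta = 0.157 * 1.7
Step 4: theta = 0.267

0.267


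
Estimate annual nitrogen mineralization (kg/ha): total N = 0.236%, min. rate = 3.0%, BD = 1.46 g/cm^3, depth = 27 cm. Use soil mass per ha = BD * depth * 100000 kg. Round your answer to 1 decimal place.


Step 1: Soil mass per ha = BD * depth * 100000 = 1.46 * 27 * 100000 = 3942000 kg
Step 2: Total N pool = soil mass * N%/100 = 3942000 * 0.236/100 = 9303.12 kg/ha
Step 3: N mineralized = N pool * rate%/100 = 9303.12 * 3.0/100 = 279.1 kg/ha/yr

279.1


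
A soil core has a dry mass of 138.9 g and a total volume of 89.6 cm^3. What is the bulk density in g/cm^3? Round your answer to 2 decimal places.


Step 1: Identify the formula: BD = dry mass / volume
Step 2: Substitute values: BD = 138.9 / 89.6
Step 3: BD = 1.55 g/cm^3

1.55


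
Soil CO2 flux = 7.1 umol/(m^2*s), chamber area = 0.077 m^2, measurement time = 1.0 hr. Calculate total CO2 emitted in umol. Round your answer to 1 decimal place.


Step 1: Convert time to seconds: 1.0 hr * 3600 = 3600.0 s
Step 2: Total = flux * area * time_s
Step 3: Total = 7.1 * 0.077 * 3600.0
Step 4: Total = 1968.1 umol

1968.1


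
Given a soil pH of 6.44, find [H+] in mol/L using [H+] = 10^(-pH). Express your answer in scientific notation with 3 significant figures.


Step 1: [H+] = 10^(-pH)
Step 2: [H+] = 10^(-6.44)
Step 3: [H+] = 3.63e-07 mol/L

3.63e-07


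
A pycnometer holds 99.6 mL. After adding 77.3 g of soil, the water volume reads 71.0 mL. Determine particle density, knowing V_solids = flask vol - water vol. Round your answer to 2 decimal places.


Step 1: Volume of solids = flask volume - water volume with soil
Step 2: V_solids = 99.6 - 71.0 = 28.6 mL
Step 3: Particle density = mass / V_solids = 77.3 / 28.6 = 2.7 g/cm^3

2.7


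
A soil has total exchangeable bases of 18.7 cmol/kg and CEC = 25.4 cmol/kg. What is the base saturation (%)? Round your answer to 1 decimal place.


Step 1: BS = 100 * (sum of bases) / CEC
Step 2: BS = 100 * 18.7 / 25.4
Step 3: BS = 73.6%

73.6


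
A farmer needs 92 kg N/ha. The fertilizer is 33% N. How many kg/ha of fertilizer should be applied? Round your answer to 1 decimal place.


Step 1: Fertilizer rate = target N / (N content / 100)
Step 2: Rate = 92 / (33 / 100)
Step 3: Rate = 92 / 0.33
Step 4: Rate = 278.8 kg/ha

278.8


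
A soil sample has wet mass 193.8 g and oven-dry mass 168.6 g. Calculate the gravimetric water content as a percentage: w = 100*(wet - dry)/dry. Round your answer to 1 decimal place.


Step 1: Water mass = wet - dry = 193.8 - 168.6 = 25.2 g
Step 2: w = 100 * water mass / dry mass
Step 3: w = 100 * 25.2 / 168.6 = 14.9%

14.9


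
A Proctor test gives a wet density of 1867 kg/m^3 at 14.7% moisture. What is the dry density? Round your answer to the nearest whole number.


Step 1: Dry density = wet density / (1 + w/100)
Step 2: Dry density = 1867 / (1 + 14.7/100)
Step 3: Dry density = 1867 / 1.147
Step 4: Dry density = 1628 kg/m^3

1628


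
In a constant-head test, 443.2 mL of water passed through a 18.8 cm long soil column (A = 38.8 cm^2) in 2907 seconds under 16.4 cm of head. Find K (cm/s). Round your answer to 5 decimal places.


Step 1: K = Q * L / (A * t * h)
Step 2: Numerator = 443.2 * 18.8 = 8332.16
Step 3: Denominator = 38.8 * 2907 * 16.4 = 1849782.24
Step 4: K = 8332.16 / 1849782.24 = 0.0045 cm/s

0.0045


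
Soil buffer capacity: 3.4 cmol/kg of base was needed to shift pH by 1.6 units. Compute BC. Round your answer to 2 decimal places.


Step 1: BC = change in base / change in pH
Step 2: BC = 3.4 / 1.6
Step 3: BC = 2.13 cmol/(kg*pH unit)

2.13


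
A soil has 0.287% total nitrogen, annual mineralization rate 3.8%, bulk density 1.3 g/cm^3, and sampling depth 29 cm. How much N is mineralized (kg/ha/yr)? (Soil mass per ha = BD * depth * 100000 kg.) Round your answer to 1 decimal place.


Step 1: Soil mass per ha = BD * depth * 100000 = 1.3 * 29 * 100000 = 3770000 kg
Step 2: Total N pool = soil mass * N%/100 = 3770000 * 0.287/100 = 10819.9 kg/ha
Step 3: N mineralized = N pool * rate%/100 = 10819.9 * 3.8/100 = 411.2 kg/ha/yr

411.2


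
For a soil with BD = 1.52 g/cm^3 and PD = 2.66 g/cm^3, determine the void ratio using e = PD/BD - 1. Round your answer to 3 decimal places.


Step 1: e = PD / BD - 1
Step 2: e = 2.66 / 1.52 - 1
Step 3: e = 1.75 - 1
Step 4: e = 0.75

0.75


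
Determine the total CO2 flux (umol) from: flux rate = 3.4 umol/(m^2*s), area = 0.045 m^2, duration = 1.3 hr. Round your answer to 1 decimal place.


Step 1: Convert time to seconds: 1.3 hr * 3600 = 4680.0 s
Step 2: Total = flux * area * time_s
Step 3: Total = 3.4 * 0.045 * 4680.0
Step 4: Total = 716.0 umol

716.0


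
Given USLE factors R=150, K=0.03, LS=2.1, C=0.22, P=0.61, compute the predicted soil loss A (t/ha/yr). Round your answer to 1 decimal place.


Step 1: A = R * K * LS * C * P
Step 2: R * K = 150 * 0.03 = 4.5
Step 3: (R*K) * LS = 4.5 * 2.1 = 9.45
Step 4: * C * P = 9.45 * 0.22 * 0.61 = 1.3
Step 5: A = 1.3 t/(ha*yr)

1.3


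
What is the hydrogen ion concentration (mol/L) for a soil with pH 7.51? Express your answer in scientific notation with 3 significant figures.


Step 1: [H+] = 10^(-pH)
Step 2: [H+] = 10^(-7.51)
Step 3: [H+] = 3.09e-08 mol/L

3.09e-08


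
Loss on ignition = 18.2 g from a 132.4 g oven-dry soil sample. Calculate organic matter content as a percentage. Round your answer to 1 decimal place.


Step 1: OM% = 100 * LOI / sample mass
Step 2: OM = 100 * 18.2 / 132.4
Step 3: OM = 13.7%

13.7


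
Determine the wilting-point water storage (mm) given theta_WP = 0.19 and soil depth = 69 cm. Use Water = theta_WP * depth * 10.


Step 1: Water (mm) = theta_WP * depth * 10
Step 2: Water = 0.19 * 69 * 10
Step 3: Water = 131.1 mm

131.1


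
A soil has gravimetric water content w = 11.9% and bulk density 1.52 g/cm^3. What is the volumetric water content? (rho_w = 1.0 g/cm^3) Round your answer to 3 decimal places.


Step 1: theta = (w / 100) * BD / rho_w
Step 2: theta = (11.9 / 100) * 1.52 / 1.0
Step 3: theta = 0.119 * 1.52
Step 4: theta = 0.181

0.181


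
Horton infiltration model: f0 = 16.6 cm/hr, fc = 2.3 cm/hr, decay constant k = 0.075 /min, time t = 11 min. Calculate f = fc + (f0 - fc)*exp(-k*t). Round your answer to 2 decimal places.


Step 1: f = fc + (f0 - fc) * exp(-k * t)
Step 2: exp(-0.075 * 11) = 0.438235
Step 3: f = 2.3 + (16.6 - 2.3) * 0.438235
Step 4: f = 2.3 + 14.3 * 0.438235
Step 5: f = 8.57 cm/hr

8.57


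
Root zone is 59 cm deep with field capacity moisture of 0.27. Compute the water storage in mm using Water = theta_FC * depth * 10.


Step 1: Water (mm) = theta_FC * depth (cm) * 10
Step 2: Water = 0.27 * 59 * 10
Step 3: Water = 159.3 mm

159.3


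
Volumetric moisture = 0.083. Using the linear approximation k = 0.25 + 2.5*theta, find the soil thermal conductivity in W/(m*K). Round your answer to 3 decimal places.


Step 1: k = 0.25 + 2.5 * theta
Step 2: k = 0.25 + 2.5 * 0.083
Step 3: k = 0.25 + 0.208
Step 4: k = 0.458 W/(m*K)

0.458


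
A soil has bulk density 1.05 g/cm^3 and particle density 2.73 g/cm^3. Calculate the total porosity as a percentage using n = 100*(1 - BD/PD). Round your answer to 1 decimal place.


Step 1: Formula: n = 100 * (1 - BD / PD)
Step 2: n = 100 * (1 - 1.05 / 2.73)
Step 3: n = 100 * (1 - 0.38462)
Step 4: n = 61.5%

61.5


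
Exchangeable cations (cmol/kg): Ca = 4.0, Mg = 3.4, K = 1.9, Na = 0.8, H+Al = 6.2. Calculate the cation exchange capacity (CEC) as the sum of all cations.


Step 1: CEC = Ca + Mg + K + Na + (H+Al)
Step 2: CEC = 4.0 + 3.4 + 1.9 + 0.8 + 6.2
Step 3: CEC = 16.3 cmol/kg

16.3


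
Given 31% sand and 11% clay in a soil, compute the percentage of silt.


Step 1: sand + silt + clay = 100%
Step 2: silt = 100 - sand - clay
Step 3: silt = 100 - 31 - 11
Step 4: silt = 58%

58


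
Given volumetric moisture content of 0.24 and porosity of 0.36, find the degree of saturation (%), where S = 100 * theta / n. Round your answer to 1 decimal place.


Step 1: S = 100 * theta_v / n
Step 2: S = 100 * 0.24 / 0.36
Step 3: S = 66.7%

66.7


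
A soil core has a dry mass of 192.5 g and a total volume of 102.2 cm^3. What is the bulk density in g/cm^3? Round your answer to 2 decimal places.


Step 1: Identify the formula: BD = dry mass / volume
Step 2: Substitute values: BD = 192.5 / 102.2
Step 3: BD = 1.88 g/cm^3

1.88


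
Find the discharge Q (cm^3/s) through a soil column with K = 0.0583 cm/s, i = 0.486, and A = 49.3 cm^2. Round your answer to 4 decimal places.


Step 1: Apply Darcy's law: Q = K * i * A
Step 2: Q = 0.0583 * 0.486 * 49.3
Step 3: Q = 1.3969 cm^3/s

1.3969


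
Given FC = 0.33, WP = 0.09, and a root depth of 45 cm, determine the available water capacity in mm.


Step 1: Available water = (FC - WP) * depth * 10
Step 2: AW = (0.33 - 0.09) * 45 * 10
Step 3: AW = 0.24 * 45 * 10
Step 4: AW = 108.0 mm

108.0


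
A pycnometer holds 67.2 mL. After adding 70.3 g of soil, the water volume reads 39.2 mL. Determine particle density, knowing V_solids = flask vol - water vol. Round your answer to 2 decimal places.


Step 1: Volume of solids = flask volume - water volume with soil
Step 2: V_solids = 67.2 - 39.2 = 28.0 mL
Step 3: Particle density = mass / V_solids = 70.3 / 28.0 = 2.51 g/cm^3

2.51


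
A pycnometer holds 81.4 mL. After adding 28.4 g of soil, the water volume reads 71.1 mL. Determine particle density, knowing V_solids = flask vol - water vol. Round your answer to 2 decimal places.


Step 1: Volume of solids = flask volume - water volume with soil
Step 2: V_solids = 81.4 - 71.1 = 10.3 mL
Step 3: Particle density = mass / V_solids = 28.4 / 10.3 = 2.76 g/cm^3

2.76


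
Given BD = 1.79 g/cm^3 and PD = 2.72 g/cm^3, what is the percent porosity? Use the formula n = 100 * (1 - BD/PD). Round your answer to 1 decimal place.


Step 1: Formula: n = 100 * (1 - BD / PD)
Step 2: n = 100 * (1 - 1.79 / 2.72)
Step 3: n = 100 * (1 - 0.65809)
Step 4: n = 34.2%

34.2


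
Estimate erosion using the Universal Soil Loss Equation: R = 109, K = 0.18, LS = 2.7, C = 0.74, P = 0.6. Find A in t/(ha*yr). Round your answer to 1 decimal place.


Step 1: A = R * K * LS * C * P
Step 2: R * K = 109 * 0.18 = 19.62
Step 3: (R*K) * LS = 19.62 * 2.7 = 52.974
Step 4: * C * P = 52.974 * 0.74 * 0.6 = 23.5
Step 5: A = 23.5 t/(ha*yr)

23.5


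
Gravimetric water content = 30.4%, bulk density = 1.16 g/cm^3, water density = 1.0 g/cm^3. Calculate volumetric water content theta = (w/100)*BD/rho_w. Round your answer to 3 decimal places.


Step 1: theta = (w / 100) * BD / rho_w
Step 2: theta = (30.4 / 100) * 1.16 / 1.0
Step 3: theta = 0.304 * 1.16
Step 4: theta = 0.353

0.353


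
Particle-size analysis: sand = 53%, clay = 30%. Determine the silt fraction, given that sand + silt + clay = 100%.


Step 1: sand + silt + clay = 100%
Step 2: silt = 100 - sand - clay
Step 3: silt = 100 - 53 - 30
Step 4: silt = 17%

17


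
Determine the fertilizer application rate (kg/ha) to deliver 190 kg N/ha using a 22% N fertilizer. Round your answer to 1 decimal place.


Step 1: Fertilizer rate = target N / (N content / 100)
Step 2: Rate = 190 / (22 / 100)
Step 3: Rate = 190 / 0.22
Step 4: Rate = 863.6 kg/ha

863.6


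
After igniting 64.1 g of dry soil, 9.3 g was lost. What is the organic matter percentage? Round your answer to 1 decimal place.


Step 1: OM% = 100 * LOI / sample mass
Step 2: OM = 100 * 9.3 / 64.1
Step 3: OM = 14.5%

14.5


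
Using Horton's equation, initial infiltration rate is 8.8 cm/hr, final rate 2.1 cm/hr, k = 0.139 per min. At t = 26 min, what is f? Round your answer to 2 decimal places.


Step 1: f = fc + (f0 - fc) * exp(-k * t)
Step 2: exp(-0.139 * 26) = 0.026944
Step 3: f = 2.1 + (8.8 - 2.1) * 0.026944
Step 4: f = 2.1 + 6.7 * 0.026944
Step 5: f = 2.28 cm/hr

2.28


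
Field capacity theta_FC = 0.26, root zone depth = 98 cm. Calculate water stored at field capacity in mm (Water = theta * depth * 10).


Step 1: Water (mm) = theta_FC * depth (cm) * 10
Step 2: Water = 0.26 * 98 * 10
Step 3: Water = 254.8 mm

254.8


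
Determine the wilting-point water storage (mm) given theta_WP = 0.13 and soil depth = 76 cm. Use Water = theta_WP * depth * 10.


Step 1: Water (mm) = theta_WP * depth * 10
Step 2: Water = 0.13 * 76 * 10
Step 3: Water = 98.8 mm

98.8


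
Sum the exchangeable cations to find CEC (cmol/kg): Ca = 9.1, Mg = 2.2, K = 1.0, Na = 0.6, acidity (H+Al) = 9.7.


Step 1: CEC = Ca + Mg + K + Na + (H+Al)
Step 2: CEC = 9.1 + 2.2 + 1.0 + 0.6 + 9.7
Step 3: CEC = 22.6 cmol/kg

22.6


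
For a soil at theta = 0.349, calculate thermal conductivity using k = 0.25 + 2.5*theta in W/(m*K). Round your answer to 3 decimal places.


Step 1: k = 0.25 + 2.5 * theta
Step 2: k = 0.25 + 2.5 * 0.349
Step 3: k = 0.25 + 0.873
Step 4: k = 1.123 W/(m*K)

1.123


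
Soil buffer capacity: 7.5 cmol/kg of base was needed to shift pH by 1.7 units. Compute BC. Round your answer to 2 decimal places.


Step 1: BC = change in base / change in pH
Step 2: BC = 7.5 / 1.7
Step 3: BC = 4.41 cmol/(kg*pH unit)

4.41


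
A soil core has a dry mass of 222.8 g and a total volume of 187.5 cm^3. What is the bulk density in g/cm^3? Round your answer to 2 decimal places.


Step 1: Identify the formula: BD = dry mass / volume
Step 2: Substitute values: BD = 222.8 / 187.5
Step 3: BD = 1.19 g/cm^3

1.19


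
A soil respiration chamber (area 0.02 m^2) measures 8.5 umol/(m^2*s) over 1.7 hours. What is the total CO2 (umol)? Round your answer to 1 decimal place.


Step 1: Convert time to seconds: 1.7 hr * 3600 = 6120.0 s
Step 2: Total = flux * area * time_s
Step 3: Total = 8.5 * 0.02 * 6120.0
Step 4: Total = 1040.4 umol

1040.4


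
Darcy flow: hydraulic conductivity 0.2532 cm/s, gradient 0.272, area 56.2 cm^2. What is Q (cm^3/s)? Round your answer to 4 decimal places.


Step 1: Apply Darcy's law: Q = K * i * A
Step 2: Q = 0.2532 * 0.272 * 56.2
Step 3: Q = 3.8705 cm^3/s

3.8705


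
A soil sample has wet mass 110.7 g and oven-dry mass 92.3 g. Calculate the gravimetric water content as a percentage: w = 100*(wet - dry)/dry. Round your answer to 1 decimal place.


Step 1: Water mass = wet - dry = 110.7 - 92.3 = 18.4 g
Step 2: w = 100 * water mass / dry mass
Step 3: w = 100 * 18.4 / 92.3 = 19.9%

19.9


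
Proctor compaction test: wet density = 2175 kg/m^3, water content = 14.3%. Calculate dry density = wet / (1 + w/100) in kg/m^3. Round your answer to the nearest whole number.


Step 1: Dry density = wet density / (1 + w/100)
Step 2: Dry density = 2175 / (1 + 14.3/100)
Step 3: Dry density = 2175 / 1.143
Step 4: Dry density = 1903 kg/m^3

1903


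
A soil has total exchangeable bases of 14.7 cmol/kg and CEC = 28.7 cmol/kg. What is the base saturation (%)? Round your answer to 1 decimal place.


Step 1: BS = 100 * (sum of bases) / CEC
Step 2: BS = 100 * 14.7 / 28.7
Step 3: BS = 51.2%

51.2


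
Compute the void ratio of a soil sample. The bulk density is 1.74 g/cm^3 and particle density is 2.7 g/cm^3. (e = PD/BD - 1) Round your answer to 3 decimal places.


Step 1: e = PD / BD - 1
Step 2: e = 2.7 / 1.74 - 1
Step 3: e = 1.55172 - 1
Step 4: e = 0.552

0.552


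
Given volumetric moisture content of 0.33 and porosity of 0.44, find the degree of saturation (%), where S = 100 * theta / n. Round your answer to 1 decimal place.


Step 1: S = 100 * theta_v / n
Step 2: S = 100 * 0.33 / 0.44
Step 3: S = 75.0%

75.0


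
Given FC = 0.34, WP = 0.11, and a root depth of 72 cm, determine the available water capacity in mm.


Step 1: Available water = (FC - WP) * depth * 10
Step 2: AW = (0.34 - 0.11) * 72 * 10
Step 3: AW = 0.23 * 72 * 10
Step 4: AW = 165.6 mm

165.6


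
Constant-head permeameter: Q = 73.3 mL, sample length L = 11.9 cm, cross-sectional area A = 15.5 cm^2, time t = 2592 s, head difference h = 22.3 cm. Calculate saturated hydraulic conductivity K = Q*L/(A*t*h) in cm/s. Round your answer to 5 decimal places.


Step 1: K = Q * L / (A * t * h)
Step 2: Numerator = 73.3 * 11.9 = 872.27
Step 3: Denominator = 15.5 * 2592 * 22.3 = 895924.8
Step 4: K = 872.27 / 895924.8 = 0.00097 cm/s

0.00097


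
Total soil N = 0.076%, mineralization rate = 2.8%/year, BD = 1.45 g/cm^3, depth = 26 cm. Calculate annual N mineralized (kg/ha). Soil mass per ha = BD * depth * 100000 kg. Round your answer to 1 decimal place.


Step 1: Soil mass per ha = BD * depth * 100000 = 1.45 * 26 * 100000 = 3770000 kg
Step 2: Total N pool = soil mass * N%/100 = 3770000 * 0.076/100 = 2865.2 kg/ha
Step 3: N mineralized = N pool * rate%/100 = 2865.2 * 2.8/100 = 80.2 kg/ha/yr

80.2


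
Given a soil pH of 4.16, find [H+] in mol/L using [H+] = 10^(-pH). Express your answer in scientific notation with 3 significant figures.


Step 1: [H+] = 10^(-pH)
Step 2: [H+] = 10^(-4.16)
Step 3: [H+] = 6.92e-05 mol/L

6.92e-05


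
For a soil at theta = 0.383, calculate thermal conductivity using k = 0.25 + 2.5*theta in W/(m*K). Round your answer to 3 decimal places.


Step 1: k = 0.25 + 2.5 * theta
Step 2: k = 0.25 + 2.5 * 0.383
Step 3: k = 0.25 + 0.958
Step 4: k = 1.208 W/(m*K)

1.208


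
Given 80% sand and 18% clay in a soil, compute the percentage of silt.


Step 1: sand + silt + clay = 100%
Step 2: silt = 100 - sand - clay
Step 3: silt = 100 - 80 - 18
Step 4: silt = 2%

2


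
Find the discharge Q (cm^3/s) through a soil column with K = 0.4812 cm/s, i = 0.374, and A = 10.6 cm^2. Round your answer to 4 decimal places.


Step 1: Apply Darcy's law: Q = K * i * A
Step 2: Q = 0.4812 * 0.374 * 10.6
Step 3: Q = 1.9077 cm^3/s

1.9077


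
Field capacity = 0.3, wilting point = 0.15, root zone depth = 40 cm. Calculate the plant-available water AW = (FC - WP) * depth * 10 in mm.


Step 1: Available water = (FC - WP) * depth * 10
Step 2: AW = (0.3 - 0.15) * 40 * 10
Step 3: AW = 0.15 * 40 * 10
Step 4: AW = 60.0 mm

60.0


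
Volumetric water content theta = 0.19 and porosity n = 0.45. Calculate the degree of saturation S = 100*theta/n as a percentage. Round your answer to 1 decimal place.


Step 1: S = 100 * theta_v / n
Step 2: S = 100 * 0.19 / 0.45
Step 3: S = 42.2%

42.2


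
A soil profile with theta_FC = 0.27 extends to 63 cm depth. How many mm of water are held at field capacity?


Step 1: Water (mm) = theta_FC * depth (cm) * 10
Step 2: Water = 0.27 * 63 * 10
Step 3: Water = 170.1 mm

170.1


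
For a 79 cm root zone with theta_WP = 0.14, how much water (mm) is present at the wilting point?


Step 1: Water (mm) = theta_WP * depth * 10
Step 2: Water = 0.14 * 79 * 10
Step 3: Water = 110.6 mm

110.6


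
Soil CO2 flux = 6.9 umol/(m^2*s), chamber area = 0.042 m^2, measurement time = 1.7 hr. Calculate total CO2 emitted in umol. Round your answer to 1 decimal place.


Step 1: Convert time to seconds: 1.7 hr * 3600 = 6120.0 s
Step 2: Total = flux * area * time_s
Step 3: Total = 6.9 * 0.042 * 6120.0
Step 4: Total = 1773.6 umol

1773.6


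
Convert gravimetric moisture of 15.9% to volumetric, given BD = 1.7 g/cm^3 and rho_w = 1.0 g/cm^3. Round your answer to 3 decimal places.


Step 1: theta = (w / 100) * BD / rho_w
Step 2: theta = (15.9 / 100) * 1.7 / 1.0
Step 3: theta = 0.159 * 1.7
Step 4: theta = 0.27

0.27


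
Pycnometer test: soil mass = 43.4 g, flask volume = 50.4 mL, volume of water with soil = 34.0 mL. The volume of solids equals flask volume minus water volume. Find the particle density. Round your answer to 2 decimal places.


Step 1: Volume of solids = flask volume - water volume with soil
Step 2: V_solids = 50.4 - 34.0 = 16.4 mL
Step 3: Particle density = mass / V_solids = 43.4 / 16.4 = 2.65 g/cm^3

2.65


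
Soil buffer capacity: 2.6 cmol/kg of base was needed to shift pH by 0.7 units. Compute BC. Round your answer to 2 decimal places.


Step 1: BC = change in base / change in pH
Step 2: BC = 2.6 / 0.7
Step 3: BC = 3.71 cmol/(kg*pH unit)

3.71


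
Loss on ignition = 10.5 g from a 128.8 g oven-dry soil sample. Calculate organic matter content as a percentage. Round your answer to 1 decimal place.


Step 1: OM% = 100 * LOI / sample mass
Step 2: OM = 100 * 10.5 / 128.8
Step 3: OM = 8.2%

8.2


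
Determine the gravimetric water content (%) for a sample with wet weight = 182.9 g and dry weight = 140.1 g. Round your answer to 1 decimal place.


Step 1: Water mass = wet - dry = 182.9 - 140.1 = 42.8 g
Step 2: w = 100 * water mass / dry mass
Step 3: w = 100 * 42.8 / 140.1 = 30.5%

30.5


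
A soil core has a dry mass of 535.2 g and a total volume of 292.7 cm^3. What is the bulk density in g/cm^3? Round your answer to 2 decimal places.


Step 1: Identify the formula: BD = dry mass / volume
Step 2: Substitute values: BD = 535.2 / 292.7
Step 3: BD = 1.83 g/cm^3

1.83


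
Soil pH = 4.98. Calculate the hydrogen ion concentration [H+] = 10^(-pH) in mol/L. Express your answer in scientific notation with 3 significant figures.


Step 1: [H+] = 10^(-pH)
Step 2: [H+] = 10^(-4.98)
Step 3: [H+] = 1.05e-05 mol/L

1.05e-05


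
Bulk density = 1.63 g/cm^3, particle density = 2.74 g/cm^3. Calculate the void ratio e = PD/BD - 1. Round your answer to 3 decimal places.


Step 1: e = PD / BD - 1
Step 2: e = 2.74 / 1.63 - 1
Step 3: e = 1.68098 - 1
Step 4: e = 0.681

0.681


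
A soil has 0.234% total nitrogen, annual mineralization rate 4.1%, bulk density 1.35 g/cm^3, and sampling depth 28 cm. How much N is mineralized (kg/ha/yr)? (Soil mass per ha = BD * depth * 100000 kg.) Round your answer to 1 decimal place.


Step 1: Soil mass per ha = BD * depth * 100000 = 1.35 * 28 * 100000 = 3780000 kg
Step 2: Total N pool = soil mass * N%/100 = 3780000 * 0.234/100 = 8845.2 kg/ha
Step 3: N mineralized = N pool * rate%/100 = 8845.2 * 4.1/100 = 362.7 kg/ha/yr

362.7


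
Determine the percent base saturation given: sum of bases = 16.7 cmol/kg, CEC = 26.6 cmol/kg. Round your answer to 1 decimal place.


Step 1: BS = 100 * (sum of bases) / CEC
Step 2: BS = 100 * 16.7 / 26.6
Step 3: BS = 62.8%

62.8


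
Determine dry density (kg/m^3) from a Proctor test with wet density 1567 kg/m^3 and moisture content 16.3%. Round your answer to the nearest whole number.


Step 1: Dry density = wet density / (1 + w/100)
Step 2: Dry density = 1567 / (1 + 16.3/100)
Step 3: Dry density = 1567 / 1.163
Step 4: Dry density = 1347 kg/m^3

1347


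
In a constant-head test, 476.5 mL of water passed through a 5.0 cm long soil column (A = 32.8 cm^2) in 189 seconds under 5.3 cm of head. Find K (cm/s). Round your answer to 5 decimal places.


Step 1: K = Q * L / (A * t * h)
Step 2: Numerator = 476.5 * 5.0 = 2382.5
Step 3: Denominator = 32.8 * 189 * 5.3 = 32855.76
Step 4: K = 2382.5 / 32855.76 = 0.07251 cm/s

0.07251


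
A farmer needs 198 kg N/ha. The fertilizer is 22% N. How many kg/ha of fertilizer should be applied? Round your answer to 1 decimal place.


Step 1: Fertilizer rate = target N / (N content / 100)
Step 2: Rate = 198 / (22 / 100)
Step 3: Rate = 198 / 0.22
Step 4: Rate = 900.0 kg/ha

900.0


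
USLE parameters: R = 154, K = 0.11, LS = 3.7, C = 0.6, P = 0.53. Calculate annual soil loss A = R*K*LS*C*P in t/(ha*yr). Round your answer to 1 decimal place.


Step 1: A = R * K * LS * C * P
Step 2: R * K = 154 * 0.11 = 16.94
Step 3: (R*K) * LS = 16.94 * 3.7 = 62.678
Step 4: * C * P = 62.678 * 0.6 * 0.53 = 19.9
Step 5: A = 19.9 t/(ha*yr)

19.9


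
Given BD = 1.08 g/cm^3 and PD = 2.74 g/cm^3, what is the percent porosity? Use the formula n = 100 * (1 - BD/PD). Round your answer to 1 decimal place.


Step 1: Formula: n = 100 * (1 - BD / PD)
Step 2: n = 100 * (1 - 1.08 / 2.74)
Step 3: n = 100 * (1 - 0.39416)
Step 4: n = 60.6%

60.6


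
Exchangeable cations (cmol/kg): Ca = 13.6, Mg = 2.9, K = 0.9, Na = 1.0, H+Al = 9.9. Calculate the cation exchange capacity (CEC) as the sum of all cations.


Step 1: CEC = Ca + Mg + K + Na + (H+Al)
Step 2: CEC = 13.6 + 2.9 + 0.9 + 1.0 + 9.9
Step 3: CEC = 28.3 cmol/kg

28.3


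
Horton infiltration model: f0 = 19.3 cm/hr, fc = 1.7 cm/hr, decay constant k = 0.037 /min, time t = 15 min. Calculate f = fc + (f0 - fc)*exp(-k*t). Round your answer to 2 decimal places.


Step 1: f = fc + (f0 - fc) * exp(-k * t)
Step 2: exp(-0.037 * 15) = 0.574072
Step 3: f = 1.7 + (19.3 - 1.7) * 0.574072
Step 4: f = 1.7 + 17.6 * 0.574072
Step 5: f = 11.8 cm/hr

11.8


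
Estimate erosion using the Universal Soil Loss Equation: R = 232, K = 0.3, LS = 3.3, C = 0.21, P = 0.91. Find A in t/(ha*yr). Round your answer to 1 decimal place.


Step 1: A = R * K * LS * C * P
Step 2: R * K = 232 * 0.3 = 69.6
Step 3: (R*K) * LS = 69.6 * 3.3 = 229.68
Step 4: * C * P = 229.68 * 0.21 * 0.91 = 43.9
Step 5: A = 43.9 t/(ha*yr)

43.9


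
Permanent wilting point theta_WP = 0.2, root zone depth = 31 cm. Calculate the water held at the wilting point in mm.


Step 1: Water (mm) = theta_WP * depth * 10
Step 2: Water = 0.2 * 31 * 10
Step 3: Water = 62.0 mm

62.0


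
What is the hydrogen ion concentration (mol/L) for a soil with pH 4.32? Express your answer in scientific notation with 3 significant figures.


Step 1: [H+] = 10^(-pH)
Step 2: [H+] = 10^(-4.32)
Step 3: [H+] = 4.79e-05 mol/L

4.79e-05


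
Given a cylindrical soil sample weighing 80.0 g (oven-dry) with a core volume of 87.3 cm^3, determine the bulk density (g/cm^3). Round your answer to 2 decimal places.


Step 1: Identify the formula: BD = dry mass / volume
Step 2: Substitute values: BD = 80.0 / 87.3
Step 3: BD = 0.92 g/cm^3

0.92


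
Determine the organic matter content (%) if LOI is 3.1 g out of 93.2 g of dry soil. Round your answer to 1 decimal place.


Step 1: OM% = 100 * LOI / sample mass
Step 2: OM = 100 * 3.1 / 93.2
Step 3: OM = 3.3%

3.3


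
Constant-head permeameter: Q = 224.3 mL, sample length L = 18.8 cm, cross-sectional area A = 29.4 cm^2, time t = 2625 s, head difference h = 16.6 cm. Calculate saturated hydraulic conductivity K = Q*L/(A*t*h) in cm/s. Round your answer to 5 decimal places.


Step 1: K = Q * L / (A * t * h)
Step 2: Numerator = 224.3 * 18.8 = 4216.84
Step 3: Denominator = 29.4 * 2625 * 16.6 = 1281105.0
Step 4: K = 4216.84 / 1281105.0 = 0.00329 cm/s

0.00329


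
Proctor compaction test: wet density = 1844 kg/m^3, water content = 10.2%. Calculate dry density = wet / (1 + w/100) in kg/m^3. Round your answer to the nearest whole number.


Step 1: Dry density = wet density / (1 + w/100)
Step 2: Dry density = 1844 / (1 + 10.2/100)
Step 3: Dry density = 1844 / 1.102
Step 4: Dry density = 1673 kg/m^3

1673


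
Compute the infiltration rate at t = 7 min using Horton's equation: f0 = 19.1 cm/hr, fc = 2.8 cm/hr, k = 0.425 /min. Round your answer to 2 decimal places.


Step 1: f = fc + (f0 - fc) * exp(-k * t)
Step 2: exp(-0.425 * 7) = 0.051047
Step 3: f = 2.8 + (19.1 - 2.8) * 0.051047
Step 4: f = 2.8 + 16.3 * 0.051047
Step 5: f = 3.63 cm/hr

3.63


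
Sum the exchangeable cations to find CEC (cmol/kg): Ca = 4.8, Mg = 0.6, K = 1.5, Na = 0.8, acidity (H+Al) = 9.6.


Step 1: CEC = Ca + Mg + K + Na + (H+Al)
Step 2: CEC = 4.8 + 0.6 + 1.5 + 0.8 + 9.6
Step 3: CEC = 17.3 cmol/kg

17.3


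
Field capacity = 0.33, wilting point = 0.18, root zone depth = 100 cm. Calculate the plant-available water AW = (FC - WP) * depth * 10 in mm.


Step 1: Available water = (FC - WP) * depth * 10
Step 2: AW = (0.33 - 0.18) * 100 * 10
Step 3: AW = 0.15 * 100 * 10
Step 4: AW = 150.0 mm

150.0


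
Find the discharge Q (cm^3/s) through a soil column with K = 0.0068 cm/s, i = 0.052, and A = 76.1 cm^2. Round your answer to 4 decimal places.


Step 1: Apply Darcy's law: Q = K * i * A
Step 2: Q = 0.0068 * 0.052 * 76.1
Step 3: Q = 0.0269 cm^3/s

0.0269


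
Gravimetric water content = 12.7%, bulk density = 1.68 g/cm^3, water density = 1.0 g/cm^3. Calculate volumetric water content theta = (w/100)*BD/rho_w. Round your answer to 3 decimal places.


Step 1: theta = (w / 100) * BD / rho_w
Step 2: theta = (12.7 / 100) * 1.68 / 1.0
Step 3: theta = 0.127 * 1.68
Step 4: theta = 0.213

0.213


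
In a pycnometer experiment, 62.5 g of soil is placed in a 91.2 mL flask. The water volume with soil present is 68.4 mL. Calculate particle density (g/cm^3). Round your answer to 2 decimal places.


Step 1: Volume of solids = flask volume - water volume with soil
Step 2: V_solids = 91.2 - 68.4 = 22.8 mL
Step 3: Particle density = mass / V_solids = 62.5 / 22.8 = 2.74 g/cm^3

2.74


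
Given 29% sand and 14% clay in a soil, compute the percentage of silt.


Step 1: sand + silt + clay = 100%
Step 2: silt = 100 - sand - clay
Step 3: silt = 100 - 29 - 14
Step 4: silt = 57%

57


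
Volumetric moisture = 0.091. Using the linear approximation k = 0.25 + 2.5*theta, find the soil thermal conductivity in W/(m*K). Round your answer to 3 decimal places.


Step 1: k = 0.25 + 2.5 * theta
Step 2: k = 0.25 + 2.5 * 0.091
Step 3: k = 0.25 + 0.228
Step 4: k = 0.478 W/(m*K)

0.478


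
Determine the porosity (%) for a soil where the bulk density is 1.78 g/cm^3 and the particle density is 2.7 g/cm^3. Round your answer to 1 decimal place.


Step 1: Formula: n = 100 * (1 - BD / PD)
Step 2: n = 100 * (1 - 1.78 / 2.7)
Step 3: n = 100 * (1 - 0.65926)
Step 4: n = 34.1%

34.1


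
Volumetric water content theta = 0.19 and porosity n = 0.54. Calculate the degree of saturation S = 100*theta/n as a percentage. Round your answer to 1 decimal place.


Step 1: S = 100 * theta_v / n
Step 2: S = 100 * 0.19 / 0.54
Step 3: S = 35.2%

35.2


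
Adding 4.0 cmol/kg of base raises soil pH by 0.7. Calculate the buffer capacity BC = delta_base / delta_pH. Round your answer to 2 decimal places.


Step 1: BC = change in base / change in pH
Step 2: BC = 4.0 / 0.7
Step 3: BC = 5.71 cmol/(kg*pH unit)

5.71


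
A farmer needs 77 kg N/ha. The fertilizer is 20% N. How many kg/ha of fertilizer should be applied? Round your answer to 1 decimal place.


Step 1: Fertilizer rate = target N / (N content / 100)
Step 2: Rate = 77 / (20 / 100)
Step 3: Rate = 77 / 0.2
Step 4: Rate = 385.0 kg/ha

385.0


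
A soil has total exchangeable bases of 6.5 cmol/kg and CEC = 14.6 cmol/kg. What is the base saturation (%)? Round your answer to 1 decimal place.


Step 1: BS = 100 * (sum of bases) / CEC
Step 2: BS = 100 * 6.5 / 14.6
Step 3: BS = 44.5%

44.5


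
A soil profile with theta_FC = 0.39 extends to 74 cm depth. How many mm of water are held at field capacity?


Step 1: Water (mm) = theta_FC * depth (cm) * 10
Step 2: Water = 0.39 * 74 * 10
Step 3: Water = 288.6 mm

288.6


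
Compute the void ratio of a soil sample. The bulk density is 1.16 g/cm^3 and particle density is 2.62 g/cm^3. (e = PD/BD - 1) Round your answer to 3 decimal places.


Step 1: e = PD / BD - 1
Step 2: e = 2.62 / 1.16 - 1
Step 3: e = 2.25862 - 1
Step 4: e = 1.259

1.259


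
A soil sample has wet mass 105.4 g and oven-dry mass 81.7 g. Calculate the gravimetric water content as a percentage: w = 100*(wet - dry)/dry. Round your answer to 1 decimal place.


Step 1: Water mass = wet - dry = 105.4 - 81.7 = 23.7 g
Step 2: w = 100 * water mass / dry mass
Step 3: w = 100 * 23.7 / 81.7 = 29.0%

29.0


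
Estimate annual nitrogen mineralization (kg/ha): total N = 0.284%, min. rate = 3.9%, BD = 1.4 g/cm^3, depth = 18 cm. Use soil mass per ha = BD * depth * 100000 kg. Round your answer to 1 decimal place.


Step 1: Soil mass per ha = BD * depth * 100000 = 1.4 * 18 * 100000 = 2520000 kg
Step 2: Total N pool = soil mass * N%/100 = 2520000 * 0.284/100 = 7156.8 kg/ha
Step 3: N mineralized = N pool * rate%/100 = 7156.8 * 3.9/100 = 279.1 kg/ha/yr

279.1


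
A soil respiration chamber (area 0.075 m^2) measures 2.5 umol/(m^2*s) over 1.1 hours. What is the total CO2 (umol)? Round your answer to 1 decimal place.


Step 1: Convert time to seconds: 1.1 hr * 3600 = 3960.0 s
Step 2: Total = flux * area * time_s
Step 3: Total = 2.5 * 0.075 * 3960.0
Step 4: Total = 742.5 umol

742.5


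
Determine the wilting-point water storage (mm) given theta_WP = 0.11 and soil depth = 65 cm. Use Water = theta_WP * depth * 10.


Step 1: Water (mm) = theta_WP * depth * 10
Step 2: Water = 0.11 * 65 * 10
Step 3: Water = 71.5 mm

71.5


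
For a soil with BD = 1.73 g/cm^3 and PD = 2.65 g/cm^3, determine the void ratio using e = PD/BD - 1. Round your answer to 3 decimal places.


Step 1: e = PD / BD - 1
Step 2: e = 2.65 / 1.73 - 1
Step 3: e = 1.53179 - 1
Step 4: e = 0.532

0.532


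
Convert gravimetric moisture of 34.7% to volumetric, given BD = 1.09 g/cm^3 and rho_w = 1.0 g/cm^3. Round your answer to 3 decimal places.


Step 1: theta = (w / 100) * BD / rho_w
Step 2: theta = (34.7 / 100) * 1.09 / 1.0
Step 3: theta = 0.347 * 1.09
Step 4: theta = 0.378

0.378
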